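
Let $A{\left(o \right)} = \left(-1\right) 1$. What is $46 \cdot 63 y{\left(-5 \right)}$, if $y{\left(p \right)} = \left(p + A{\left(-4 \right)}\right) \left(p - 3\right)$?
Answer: $139104$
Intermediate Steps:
$A{\left(o \right)} = -1$
$y{\left(p \right)} = \left(-1 + p\right) \left(-3 + p\right)$ ($y{\left(p \right)} = \left(p - 1\right) \left(p - 3\right) = \left(-1 + p\right) \left(-3 + p\right)$)
$46 \cdot 63 y{\left(-5 \right)} = 46 \cdot 63 \left(3 + \left(-5\right)^{2} - -20\right) = 2898 \left(3 + 25 + 20\right) = 2898 \cdot 48 = 139104$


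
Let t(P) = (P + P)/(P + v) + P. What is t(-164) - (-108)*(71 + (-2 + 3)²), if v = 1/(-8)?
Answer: 9997180/1313 ≈ 7614.0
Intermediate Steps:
v = -⅛ ≈ -0.12500
t(P) = P + 2*P/(-⅛ + P) (t(P) = (P + P)/(P - ⅛) + P = (2*P)/(-⅛ + P) + P = 2*P/(-⅛ + P) + P = P + 2*P/(-⅛ + P))
t(-164) - (-108)*(71 + (-2 + 3)²) = -164*(15 + 8*(-164))/(-1 + 8*(-164)) - (-108)*(71 + (-2 + 3)²) = -164*(15 - 1312)/(-1 - 1312) - (-108)*(71 + 1²) = -164*(-1297)/(-1313) - (-108)*(71 + 1) = -164*(-1/1313)*(-1297) - (-108)*72 = -212708/1313 - 1*(-7776) = -212708/1313 + 7776 = 9997180/1313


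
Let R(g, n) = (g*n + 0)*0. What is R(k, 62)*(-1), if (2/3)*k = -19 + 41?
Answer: 0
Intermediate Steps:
k = 33 (k = 3*(-19 + 41)/2 = (3/2)*22 = 33)
R(g, n) = 0 (R(g, n) = (g*n)*0 = 0)
R(k, 62)*(-1) = 0*(-1) = 0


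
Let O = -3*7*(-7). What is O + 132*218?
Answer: 28923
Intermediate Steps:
O = 147 (O = -21*(-7) = 147)
O + 132*218 = 147 + 132*218 = 147 + 28776 = 28923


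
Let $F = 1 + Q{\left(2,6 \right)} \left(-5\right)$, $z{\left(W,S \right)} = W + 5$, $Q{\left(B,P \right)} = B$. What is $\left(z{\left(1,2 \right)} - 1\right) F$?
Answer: $-45$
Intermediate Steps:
$z{\left(W,S \right)} = 5 + W$
$F = -9$ ($F = 1 + 2 \left(-5\right) = 1 - 10 = -9$)
$\left(z{\left(1,2 \right)} - 1\right) F = \left(\left(5 + 1\right) - 1\right) \left(-9\right) = \left(6 - 1\right) \left(-9\right) = 5 \left(-9\right) = -45$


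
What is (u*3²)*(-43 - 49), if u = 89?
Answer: -73692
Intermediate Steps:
(u*3²)*(-43 - 49) = (89*3²)*(-43 - 49) = (89*9)*(-92) = 801*(-92) = -73692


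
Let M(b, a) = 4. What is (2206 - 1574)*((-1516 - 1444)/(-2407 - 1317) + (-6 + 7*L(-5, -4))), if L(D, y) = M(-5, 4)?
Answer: 13412304/931 ≈ 14406.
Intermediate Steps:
L(D, y) = 4
(2206 - 1574)*((-1516 - 1444)/(-2407 - 1317) + (-6 + 7*L(-5, -4))) = (2206 - 1574)*((-1516 - 1444)/(-2407 - 1317) + (-6 + 7*4)) = 632*(-2960/(-3724) + (-6 + 28)) = 632*(-2960*(-1/3724) + 22) = 632*(740/931 + 22) = 632*(21222/931) = 13412304/931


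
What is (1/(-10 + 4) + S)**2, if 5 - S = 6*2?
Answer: 1849/36 ≈ 51.361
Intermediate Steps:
S = -7 (S = 5 - 6*2 = 5 - 1*12 = 5 - 12 = -7)
(1/(-10 + 4) + S)**2 = (1/(-10 + 4) - 7)**2 = (1/(-6) - 7)**2 = (-1/6 - 7)**2 = (-43/6)**2 = 1849/36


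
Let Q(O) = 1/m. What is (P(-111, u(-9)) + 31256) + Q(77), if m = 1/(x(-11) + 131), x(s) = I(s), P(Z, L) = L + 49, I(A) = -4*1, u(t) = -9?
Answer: 31423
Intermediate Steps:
I(A) = -4
P(Z, L) = 49 + L
x(s) = -4
m = 1/127 (m = 1/(-4 + 131) = 1/127 ≈ 0.0078740)
Q(O) = 127 (Q(O) = 1/(1/127) = 127)
(P(-111, u(-9)) + 31256) + Q(77) = ((49 - 9) + 31256) + 127 = (40 + 31256) + 127 = 31296 + 127 = 31423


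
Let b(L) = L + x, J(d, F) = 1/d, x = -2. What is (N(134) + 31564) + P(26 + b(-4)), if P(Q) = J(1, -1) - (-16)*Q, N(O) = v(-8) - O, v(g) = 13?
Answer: 31764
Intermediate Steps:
b(L) = -2 + L (b(L) = L - 2 = -2 + L)
N(O) = 13 - O
P(Q) = 1 + 16*Q (P(Q) = 1/1 - (-16)*Q = 1 + 16*Q)
(N(134) + 31564) + P(26 + b(-4)) = ((13 - 1*134) + 31564) + (1 + 16*(26 + (-2 - 4))) = ((13 - 134) + 31564) + (1 + 16*(26 - 6)) = (-121 + 31564) + (1 + 16*20) = 31443 + (1 + 320) = 31443 + 321 = 31764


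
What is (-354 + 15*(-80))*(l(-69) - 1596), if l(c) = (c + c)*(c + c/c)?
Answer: -12102552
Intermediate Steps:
l(c) = 2*c*(1 + c) (l(c) = (2*c)*(c + 1) = (2*c)*(1 + c) = 2*c*(1 + c))
(-354 + 15*(-80))*(l(-69) - 1596) = (-354 + 15*(-80))*(2*(-69)*(1 - 69) - 1596) = (-354 - 1200)*(2*(-69)*(-68) - 1596) = -1554*(9384 - 1596) = -1554*7788 = -12102552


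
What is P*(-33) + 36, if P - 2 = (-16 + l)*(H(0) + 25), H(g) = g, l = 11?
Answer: 4095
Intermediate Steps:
P = -123 (P = 2 + (-16 + 11)*(0 + 25) = 2 - 5*25 = 2 - 125 = -123)
P*(-33) + 36 = -123*(-33) + 36 = 4059 + 36 = 4095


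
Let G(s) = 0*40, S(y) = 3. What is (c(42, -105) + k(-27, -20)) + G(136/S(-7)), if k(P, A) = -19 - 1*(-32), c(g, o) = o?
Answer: -92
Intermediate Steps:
k(P, A) = 13 (k(P, A) = -19 + 32 = 13)
G(s) = 0
(c(42, -105) + k(-27, -20)) + G(136/S(-7)) = (-105 + 13) + 0 = -92 + 0 = -92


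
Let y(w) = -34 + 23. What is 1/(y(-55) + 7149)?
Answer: 1/7138 ≈ 0.00014010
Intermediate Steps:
y(w) = -11
1/(y(-55) + 7149) = 1/(-11 + 7149) = 1/7138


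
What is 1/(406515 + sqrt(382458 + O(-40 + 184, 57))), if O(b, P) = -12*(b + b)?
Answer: 135505/55084688741 - sqrt(379002)/165254066223 ≈ 2.4562e-6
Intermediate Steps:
O(b, P) = -24*b
1/(406515 + sqrt(382458 + O(-40 + 184, 57))) = 1/(406515 + sqrt(382458 - 24*(-40 + 184))) = 1/(406515 + sqrt(382458 - 24*144)) = 1/(406515 + sqrt(382458 - 3456)) = 1/(406515 + sqrt(379002))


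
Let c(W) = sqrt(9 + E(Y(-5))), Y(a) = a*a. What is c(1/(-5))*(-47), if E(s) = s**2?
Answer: -47*sqrt(634) ≈ -1183.4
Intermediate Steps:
Y(a) = a**2
c(W) = sqrt(634) (c(W) = sqrt(9 + ((-5)**2)**2) = sqrt(9 + 25**2) = sqrt(9 + 625) = sqrt(634))
c(1/(-5))*(-47) = sqrt(634)*(-47) = -47*sqrt(634)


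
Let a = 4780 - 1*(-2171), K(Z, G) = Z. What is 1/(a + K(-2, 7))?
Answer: 1/6949 ≈ 0.00014391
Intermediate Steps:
a = 6951 (a = 4780 + 2171 = 6951)
1/(a + K(-2, 7)) = 1/(6951 - 2) = 1/6949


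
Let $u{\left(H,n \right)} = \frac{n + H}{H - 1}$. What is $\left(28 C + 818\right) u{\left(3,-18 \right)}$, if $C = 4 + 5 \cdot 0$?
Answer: $-6975$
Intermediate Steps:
$u{\left(H,n \right)} = \frac{H + n}{-1 + H}$
$C = 4$ ($C = 4 + 0 = 4$)
$\left(28 C + 818\right) u{\left(3,-18 \right)} = \left(28 \cdot 4 + 818\right) \frac{3 - 18}{-1 + 3} = \left(112 + 818\right) \frac{1}{2} \left(-15\right) = 930 \cdot \frac{1}{2} \left(-15\right) = 930 \left(- \frac{15}{2}\right) = -6975$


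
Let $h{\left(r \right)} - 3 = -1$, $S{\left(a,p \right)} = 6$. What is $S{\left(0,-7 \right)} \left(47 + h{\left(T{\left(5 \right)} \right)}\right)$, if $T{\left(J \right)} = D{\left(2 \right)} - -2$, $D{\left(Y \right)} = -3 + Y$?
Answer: $294$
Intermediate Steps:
$T{\left(J \right)} = 1$ ($T{\left(J \right)} = \left(-3 + 2\right) - -2 = -1 + 2 = 1$)
$h{\left(r \right)} = 2$ ($h{\left(r \right)} = 3 - 1 = 2$)
$S{\left(0,-7 \right)} \left(47 + h{\left(T{\left(5 \right)} \right)}\right) = 6 \left(47 + 2\right) = 6 \cdot 49 = 294$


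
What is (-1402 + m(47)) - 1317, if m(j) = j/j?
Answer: -2718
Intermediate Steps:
m(j) = 1
(-1402 + m(47)) - 1317 = (-1402 + 1) - 1317 = -1401 - 1317 = -2718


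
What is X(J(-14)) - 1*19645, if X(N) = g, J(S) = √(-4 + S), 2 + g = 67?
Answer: -19580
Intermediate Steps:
g = 65 (g = -2 + 67 = 65)
X(N) = 65
X(J(-14)) - 1*19645 = 65 - 1*19645 = 65 - 19645 = -19580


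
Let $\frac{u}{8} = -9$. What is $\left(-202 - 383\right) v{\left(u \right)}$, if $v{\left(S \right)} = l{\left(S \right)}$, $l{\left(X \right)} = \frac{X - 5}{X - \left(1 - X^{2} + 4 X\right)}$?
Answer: $\frac{45045}{5399} \approx 8.3432$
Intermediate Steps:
$u = -72$ ($u = 8 \left(-9\right) = -72$)
$l{\left(X \right)} = \frac{-5 + X}{-1 + X^{2} - 3 X}$ ($l{\left(X \right)} = \frac{-5 + X}{X - \left(1 - X^{2} + 4 X\right)} = \frac{-5 + X}{-1 + X^{2} - 3 X}$)
$v{\left(S \right)} = \frac{5 - S}{1 - S^{2} + 3 S}$
$\left(-202 - 383\right) v{\left(u \right)} = \left(-202 - 383\right) \frac{5 - -72}{1 - \left(-72\right)^{2} + 3 \left(-72\right)} = - 585 \frac{5 + 72}{1 - 5184 - 216} = - 585 \frac{1}{1 - 5184 - 216} \cdot 77 = - 585 \frac{1}{-5399} \cdot 77 = - 585 \left(\left(- \frac{1}{5399}\right) 77\right) = \left(-585\right) \left(- \frac{77}{5399}\right) = \frac{45045}{5399}$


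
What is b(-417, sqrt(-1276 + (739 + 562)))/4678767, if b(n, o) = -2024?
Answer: -2024/4678767 ≈ -0.00043259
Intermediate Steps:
b(-417, sqrt(-1276 + (739 + 562)))/4678767 = -2024/4678767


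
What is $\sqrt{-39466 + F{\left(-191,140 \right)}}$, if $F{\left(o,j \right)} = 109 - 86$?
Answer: $i \sqrt{39443} \approx 198.6 i$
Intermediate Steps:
$F{\left(o,j \right)} = 23$ ($F{\left(o,j \right)} = 109 - 86 = 23$)
$\sqrt{-39466 + F{\left(-191,140 \right)}} = \sqrt{-39466 + 23} = \sqrt{-39443} = i \sqrt{39443}$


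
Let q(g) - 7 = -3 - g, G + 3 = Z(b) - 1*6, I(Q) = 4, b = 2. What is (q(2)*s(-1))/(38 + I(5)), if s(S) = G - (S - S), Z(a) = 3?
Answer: -2/7 ≈ -0.28571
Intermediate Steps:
G = -6 (G = -3 + (3 - 1*6) = -3 + (3 - 6) = -3 - 3 = -6)
s(S) = -6 (s(S) = -6 - (S - S) = -6 - 1*0 = -6 + 0 = -6)
q(g) = 4 - g (q(g) = 7 + (-3 - g) = 4 - g)
(q(2)*s(-1))/(38 + I(5)) = ((4 - 1*2)*(-6))/(38 + 4) = ((4 - 2)*(-6))/42 = (2*(-6))*(1/42) = -12*1/42 = -2/7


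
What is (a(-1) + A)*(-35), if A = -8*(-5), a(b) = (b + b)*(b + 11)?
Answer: -700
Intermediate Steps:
a(b) = 2*b*(11 + b) (a(b) = (2*b)*(11 + b) = 2*b*(11 + b))
A = 40
(a(-1) + A)*(-35) = (2*(-1)*(11 - 1) + 40)*(-35) = (2*(-1)*10 + 40)*(-35) = (-20 + 40)*(-35) = 20*(-35) = -700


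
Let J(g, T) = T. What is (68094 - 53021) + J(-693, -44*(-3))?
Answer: 15205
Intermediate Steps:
(68094 - 53021) + J(-693, -44*(-3)) = (68094 - 53021) - 44*(-3) = 15073 + 132 = 15205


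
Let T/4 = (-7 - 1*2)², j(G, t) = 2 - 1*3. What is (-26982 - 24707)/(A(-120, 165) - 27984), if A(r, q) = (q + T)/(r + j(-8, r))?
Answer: 6254369/3386553 ≈ 1.8468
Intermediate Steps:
j(G, t) = -1 (j(G, t) = 2 - 3 = -1)
T = 324 (T = 4*(-7 - 1*2)² = 4*(-7 - 2)² = 4*(-9)² = 4*81 = 324)
A(r, q) = (324 + q)/(-1 + r) (A(r, q) = (q + 324)/(r - 1) = (324 + q)/(-1 + r))
(-26982 - 24707)/(A(-120, 165) - 27984) = (-26982 - 24707)/((324 + 165)/(-1 - 120) - 27984) = -51689/(489/(-121) - 27984) = -51689/(-1/121*489 - 27984) = -51689/(-489/121 - 27984) = -51689/(-3386553/121) = -51689*(-121/3386553) = 6254369/3386553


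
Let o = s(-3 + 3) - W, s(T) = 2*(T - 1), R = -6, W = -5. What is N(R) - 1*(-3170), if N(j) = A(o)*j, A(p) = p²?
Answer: 3116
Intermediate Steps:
s(T) = -2 + 2*T (s(T) = 2*(-1 + T) = -2 + 2*T)
o = 3 (o = (-2 + 2*(-3 + 3)) - 1*(-5) = (-2 + 2*0) + 5 = (-2 + 0) + 5 = -2 + 5 = 3)
N(j) = 9*j (N(j) = 3²*j = 9*j)
N(R) - 1*(-3170) = 9*(-6) - 1*(-3170) = -54 + 3170 = 3116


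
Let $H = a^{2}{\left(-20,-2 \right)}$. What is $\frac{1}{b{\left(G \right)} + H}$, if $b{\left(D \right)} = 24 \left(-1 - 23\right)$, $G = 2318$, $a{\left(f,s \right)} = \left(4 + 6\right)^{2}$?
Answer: $\frac{1}{9424} \approx 0.00010611$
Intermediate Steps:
$a{\left(f,s \right)} = 100$ ($a{\left(f,s \right)} = 10^{2} = 100$)
$H = 10000$ ($H = 100^{2} = 10000$)
$b{\left(D \right)} = -576$ ($b{\left(D \right)} = 24 \left(-24\right) = -576$)
$\frac{1}{b{\left(G \right)} + H} = \frac{1}{-576 + 10000} = \frac{1}{9424}$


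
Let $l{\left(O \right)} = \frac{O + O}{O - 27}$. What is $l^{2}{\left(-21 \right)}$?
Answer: $\frac{49}{64} \approx 0.76563$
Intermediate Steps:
$l{\left(O \right)} = \frac{2 O}{-27 + O}$
$l^{2}{\left(-21 \right)} = \left(2 \left(-21\right) \frac{1}{-27 - 21}\right)^{2} = \left(2 \left(-21\right) \frac{1}{-48}\right)^{2} = \left(2 \left(-21\right) \left(- \frac{1}{48}\right)\right)^{2} = \left(\frac{7}{8}\right)^{2} = \frac{49}{64}$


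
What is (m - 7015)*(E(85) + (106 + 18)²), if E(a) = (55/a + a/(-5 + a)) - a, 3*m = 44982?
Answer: 33189584043/272 ≈ 1.2202e+8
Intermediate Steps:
m = 14994 (m = (⅓)*44982 = 14994)
E(a) = -a + 55/a + a/(-5 + a)
(m - 7015)*(E(85) + (106 + 18)²) = (14994 - 7015)*((-275 - 1*85³ + 6*85² + 55*85)/(85*(-5 + 85)) + (106 + 18)²) = 7979*((1/85)*(-275 - 1*614125 + 6*7225 + 4675)/80 + 124²) = 7979*((1/85)*(1/80)*(-275 - 614125 + 43350 + 4675) + 15376) = 7979*((1/85)*(1/80)*(-566375) + 15376) = 7979*(-22655/272 + 15376) = 7979*(4159617/272) = 33189584043/272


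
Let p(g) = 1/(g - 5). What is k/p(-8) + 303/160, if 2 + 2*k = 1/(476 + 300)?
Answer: 231021/15520 ≈ 14.885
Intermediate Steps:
p(g) = 1/(-5 + g)
k = -1551/1552 (k = -1 + 1/(2*(476 + 300)) = -1 + (½)/776 = -1 + (½)*(1/776) = -1 + 1/1552 = -1551/1552 ≈ -0.99936)
k/p(-8) + 303/160 = -1551/(1552*(1/(-5 - 8))) + 303/160 = -1551/(1552*(1/(-13))) + 303*(1/160) = -1551/(1552*(-1/13)) + 303/160 = -1551/1552*(-13) + 303/160 = 20163/1552 + 303/160 = 231021/15520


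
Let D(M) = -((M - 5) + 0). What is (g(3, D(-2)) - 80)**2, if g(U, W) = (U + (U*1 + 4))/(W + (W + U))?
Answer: 1822500/289 ≈ 6306.2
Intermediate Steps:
D(M) = 5 - M (D(M) = -((-5 + M) + 0) = -(-5 + M) = 5 - M)
g(U, W) = (4 + 2*U)/(U + 2*W) (g(U, W) = (U + (U + 4))/(W + (U + W)) = (U + (4 + U))/(U + 2*W) = (4 + 2*U)/(U + 2*W))
(g(3, D(-2)) - 80)**2 = (2*(2 + 3)/(3 + 2*(5 - 1*(-2))) - 80)**2 = (2*5/(3 + 2*(5 + 2)) - 80)**2 = (2*5/(3 + 2*7) - 80)**2 = (2*5/(3 + 14) - 80)**2 = (2*5/17 - 80)**2 = (2*(1/17)*5 - 80)**2 = (10/17 - 80)**2 = (-1350/17)**2 = 1822500/289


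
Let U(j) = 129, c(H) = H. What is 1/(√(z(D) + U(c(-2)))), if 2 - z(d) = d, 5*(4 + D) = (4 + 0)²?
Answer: √3295/659 ≈ 0.087105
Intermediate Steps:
D = -⅘ (D = -4 + (4 + 0)²/5 = -4 + (⅕)*4² = -4 + (⅕)*16 = -4 + 16/5 = -⅘ ≈ -0.80000)
z(d) = 2 - d
1/(√(z(D) + U(c(-2)))) = 1/(√((2 - 1*(-⅘)) + 129)) = 1/(√((2 + ⅘) + 129)) = 1/(√(14/5 + 129)) = 1/(√(659/5)) = 1/(√3295/5) = √3295/659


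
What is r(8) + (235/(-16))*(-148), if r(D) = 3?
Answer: 8707/4 ≈ 2176.8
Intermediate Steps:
r(8) + (235/(-16))*(-148) = 3 + (235/(-16))*(-148) = 3 + (235*(-1/16))*(-148) = 3 - 235/16*(-148) = 3 + 8695/4 = 8707/4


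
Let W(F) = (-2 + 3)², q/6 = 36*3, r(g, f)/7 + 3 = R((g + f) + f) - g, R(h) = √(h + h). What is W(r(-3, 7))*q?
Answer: 648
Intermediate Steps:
R(h) = √2*√h (R(h) = √(2*h) = √2*√h)
r(g, f) = -21 - 7*g + 7*√2*√(g + 2*f) (r(g, f) = -21 + 7*(√2*√((g + f) + f) - g) = -21 + 7*(√2*√((f + g) + f) - g) = -21 + 7*(√2*√(g + 2*f) - g) = -21 + 7*(-g + √2*√(g + 2*f)) = -21 + (-7*g + 7*√2*√(g + 2*f)) = -21 - 7*g + 7*√2*√(g + 2*f))
q = 648 (q = 6*(36*3) = 6*108 = 648)
W(F) = 1 (W(F) = 1² = 1)
W(r(-3, 7))*q = 1*648 = 648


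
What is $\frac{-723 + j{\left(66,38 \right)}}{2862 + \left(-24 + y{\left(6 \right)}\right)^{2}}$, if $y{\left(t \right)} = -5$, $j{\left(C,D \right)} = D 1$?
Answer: $- \frac{685}{3703} \approx -0.18499$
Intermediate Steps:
$j{\left(C,D \right)} = D$
$\frac{-723 + j{\left(66,38 \right)}}{2862 + \left(-24 + y{\left(6 \right)}\right)^{2}} = \frac{-723 + 38}{2862 + \left(-24 - 5\right)^{2}} = - \frac{685}{2862 + \left(-29\right)^{2}} = - \frac{685}{2862 + 841} = - \frac{685}{3703}$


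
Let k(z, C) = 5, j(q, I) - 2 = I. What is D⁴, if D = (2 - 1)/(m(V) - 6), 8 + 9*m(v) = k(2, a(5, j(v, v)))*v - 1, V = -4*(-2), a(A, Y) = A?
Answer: 6561/279841 ≈ 0.023445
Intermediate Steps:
j(q, I) = 2 + I
V = 8
m(v) = -1 + 5*v/9 (m(v) = -8/9 + (5*v - 1)/9 = -8/9 + (-1 + 5*v)/9 = -8/9 + (-⅑ + 5*v/9) = -1 + 5*v/9)
D = -9/23 (D = (2 - 1)/((-1 + (5/9)*8) - 6) = 1/((-1 + 40/9) - 6) = 1/(31/9 - 6) = 1/(-23/9) = 1*(-9/23) = -9/23 ≈ -0.39130)
D⁴ = (-9/23)⁴ = 6561/279841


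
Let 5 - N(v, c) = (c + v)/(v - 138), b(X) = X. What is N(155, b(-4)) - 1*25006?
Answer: -425168/17 ≈ -25010.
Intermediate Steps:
N(v, c) = 5 - (c + v)/(-138 + v) (N(v, c) = 5 - (c + v)/(v - 138) = 5 - (c + v)/(-138 + v))
N(155, b(-4)) - 1*25006 = (-690 - 1*(-4) + 4*155)/(-138 + 155) - 1*25006 = (-690 + 4 + 620)/17 - 25006 = (1/17)*(-66) - 25006 = -66/17 - 25006 = -425168/17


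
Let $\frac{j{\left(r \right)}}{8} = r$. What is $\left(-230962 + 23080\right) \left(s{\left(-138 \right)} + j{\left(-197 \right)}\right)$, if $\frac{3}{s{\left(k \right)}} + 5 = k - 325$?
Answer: $\frac{8518207479}{26} \approx 3.2762 \cdot 10^{8}$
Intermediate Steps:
$s{\left(k \right)} = \frac{3}{-330 + k}$ ($s{\left(k \right)} = \frac{3}{-5 + \left(k - 325\right)} = \frac{3}{-5 + \left(-325 + k\right)} = \frac{3}{-330 + k}$)
$j{\left(r \right)} = 8 r$
$\left(-230962 + 23080\right) \left(s{\left(-138 \right)} + j{\left(-197 \right)}\right) = \left(-230962 + 23080\right) \left(\frac{3}{-330 - 138} + 8 \left(-197\right)\right) = - 207882 \left(\frac{3}{-468} - 1576\right) = - 207882 \left(3 \left(- \frac{1}{468}\right) - 1576\right) = - 207882 \left(- \frac{1}{156} - 1576\right) = \left(-207882\right) \left(- \frac{245857}{156}\right) = \frac{8518207479}{26}$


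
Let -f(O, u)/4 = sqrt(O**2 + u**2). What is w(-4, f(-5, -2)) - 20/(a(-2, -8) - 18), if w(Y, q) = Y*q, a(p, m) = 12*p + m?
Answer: 2/5 + 16*sqrt(29) ≈ 86.563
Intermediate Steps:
a(p, m) = m + 12*p
f(O, u) = -4*sqrt(O**2 + u**2)
w(-4, f(-5, -2)) - 20/(a(-2, -8) - 18) = -(-16)*sqrt((-5)**2 + (-2)**2) - 20/((-8 + 12*(-2)) - 18) = -(-16)*sqrt(25 + 4) - 20/((-8 - 24) - 18) = -(-16)*sqrt(29) - 20/(-32 - 18) = 16*sqrt(29) - 20/(-50) = 16*sqrt(29) - 1/50*(-20) = 16*sqrt(29) + 2/5 = 2/5 + 16*sqrt(29)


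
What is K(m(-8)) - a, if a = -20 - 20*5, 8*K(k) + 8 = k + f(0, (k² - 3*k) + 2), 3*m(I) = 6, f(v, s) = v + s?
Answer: 477/4 ≈ 119.25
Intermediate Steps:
f(v, s) = s + v
m(I) = 2 (m(I) = (⅓)*6 = 2)
K(k) = -¾ - k/4 + k²/8 (K(k) = -1 + (k + (((k² - 3*k) + 2) + 0))/8 = -1 + (k + ((2 + k² - 3*k) + 0))/8 = -1 + (k + (2 + k² - 3*k))/8 = -1 + (2 + k² - 2*k)/8 = -1 + (¼ - k/4 + k²/8) = -¾ - k/4 + k²/8)
a = -120 (a = -20 - 100 = -120)
K(m(-8)) - a = (-¾ - ¼*2 + (⅛)*2²) - 1*(-120) = (-¾ - ½ + (⅛)*4) + 120 = (-¾ - ½ + ½) + 120 = -¾ + 120 = 477/4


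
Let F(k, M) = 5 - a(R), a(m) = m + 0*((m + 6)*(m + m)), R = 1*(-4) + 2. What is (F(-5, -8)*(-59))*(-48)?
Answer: 19824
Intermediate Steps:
R = -2 (R = -4 + 2 = -2)
a(m) = m (a(m) = m + 0*((6 + m)*(2*m)) = m + 0*(2*m*(6 + m)) = m + 0 = m)
F(k, M) = 7 (F(k, M) = 5 - 1*(-2) = 5 + 2 = 7)
(F(-5, -8)*(-59))*(-48) = (7*(-59))*(-48) = -413*(-48) = 19824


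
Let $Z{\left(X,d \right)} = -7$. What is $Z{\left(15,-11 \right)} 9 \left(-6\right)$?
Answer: $378$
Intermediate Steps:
$Z{\left(15,-11 \right)} 9 \left(-6\right) = - 7 \cdot 9 \left(-6\right) = \left(-7\right) \left(-54\right) = 378$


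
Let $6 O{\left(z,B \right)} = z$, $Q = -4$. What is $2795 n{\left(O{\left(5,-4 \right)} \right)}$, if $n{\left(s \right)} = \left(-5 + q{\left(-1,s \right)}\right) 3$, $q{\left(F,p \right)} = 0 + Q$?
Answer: $-75465$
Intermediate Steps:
$O{\left(z,B \right)} = \frac{z}{6}$
$q{\left(F,p \right)} = -4$ ($q{\left(F,p \right)} = 0 - 4 = -4$)
$n{\left(s \right)} = -27$ ($n{\left(s \right)} = \left(-5 - 4\right) 3 = \left(-9\right) 3 = -27$)
$2795 n{\left(O{\left(5,-4 \right)} \right)} = 2795 \left(-27\right) = -75465$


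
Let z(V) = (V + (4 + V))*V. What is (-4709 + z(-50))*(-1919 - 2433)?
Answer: -396032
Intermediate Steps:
z(V) = V*(4 + 2*V) (z(V) = (4 + 2*V)*V = V*(4 + 2*V))
(-4709 + z(-50))*(-1919 - 2433) = (-4709 + 2*(-50)*(2 - 50))*(-1919 - 2433) = (-4709 + 2*(-50)*(-48))*(-4352) = (-4709 + 4800)*(-4352) = 91*(-4352) = -396032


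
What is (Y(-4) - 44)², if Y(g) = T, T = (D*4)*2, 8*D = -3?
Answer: 2209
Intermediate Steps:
D = -3/8 (D = (⅛)*(-3) = -3/8 ≈ -0.37500)
T = -3 (T = -3/8*4*2 = -3/2*2 = -3)
Y(g) = -3
(Y(-4) - 44)² = (-3 - 44)² = (-47)² = 2209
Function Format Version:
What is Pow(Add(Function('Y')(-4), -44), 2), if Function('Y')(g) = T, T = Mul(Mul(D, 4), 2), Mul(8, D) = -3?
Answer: 2209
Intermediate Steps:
D = Rational(-3, 8) (D = Mul(Rational(1, 8), -3) = Rational(-3, 8) ≈ -0.37500)
T = -3 (T = Mul(Mul(Rational(-3, 8), 4), 2) = Mul(Rational(-3, 2), 2) = -3)
Function('Y')(g) = -3
Pow(Add(Function('Y')(-4), -44), 2) = Pow(Add(-3, -44), 2) = Pow(-47, 2) = 2209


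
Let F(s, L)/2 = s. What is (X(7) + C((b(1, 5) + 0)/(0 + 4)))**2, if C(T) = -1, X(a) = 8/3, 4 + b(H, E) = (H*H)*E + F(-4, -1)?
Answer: 25/9 ≈ 2.7778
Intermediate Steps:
F(s, L) = 2*s
b(H, E) = -12 + E*H**2 (b(H, E) = -4 + ((H*H)*E + 2*(-4)) = -4 + (H**2*E - 8) = -4 + (E*H**2 - 8) = -4 + (-8 + E*H**2) = -12 + E*H**2)
X(a) = 8/3 (X(a) = 8*(1/3) = 8/3)
(X(7) + C((b(1, 5) + 0)/(0 + 4)))**2 = (8/3 - 1)**2 = (5/3)**2 = 25/9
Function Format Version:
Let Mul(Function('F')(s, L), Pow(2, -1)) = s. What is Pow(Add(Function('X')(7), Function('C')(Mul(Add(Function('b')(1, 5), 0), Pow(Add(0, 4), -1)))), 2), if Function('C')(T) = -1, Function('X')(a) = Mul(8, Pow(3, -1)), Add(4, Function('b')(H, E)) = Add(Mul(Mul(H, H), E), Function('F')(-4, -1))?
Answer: Rational(25, 9) ≈ 2.7778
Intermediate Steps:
Function('F')(s, L) = Mul(2, s)
Function('b')(H, E) = Add(-12, Mul(E, Pow(H, 2))) (Function('b')(H, E) = Add(-4, Add(Mul(Mul(H, H), E), Mul(2, -4))) = Add(-4, Add(Mul(Pow(H, 2), E), -8)) = Add(-4, Add(Mul(E, Pow(H, 2)), -8)) = Add(-4, Add(-8, Mul(E, Pow(H, 2)))) = Add(-12, Mul(E, Pow(H, 2))))
Function('X')(a) = Rational(8, 3) (Function('X')(a) = Mul(8, Rational(1, 3)) = Rational(8, 3))
Pow(Add(Function('X')(7), Function('C')(Mul(Add(Function('b')(1, 5), 0), Pow(Add(0, 4), -1)))), 2) = Pow(Add(Rational(8, 3), -1), 2) = Pow(Rational(5, 3), 2) = Rational(25, 9)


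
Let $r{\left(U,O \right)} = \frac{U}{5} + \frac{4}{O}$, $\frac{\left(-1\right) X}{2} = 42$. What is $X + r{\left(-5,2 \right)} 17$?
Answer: $-67$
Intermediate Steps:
$X = -84$ ($X = \left(-2\right) 42 = -84$)
$r{\left(U,O \right)} = \frac{4}{O} + \frac{U}{5}$ ($r{\left(U,O \right)} = U \frac{1}{5} + \frac{4}{O} = \frac{U}{5} + \frac{4}{O} = \frac{4}{O} + \frac{U}{5}$)
$X + r{\left(-5,2 \right)} 17 = -84 + \left(\frac{4}{2} + \frac{1}{5} \left(-5\right)\right) 17 = -84 + \left(4 \cdot \frac{1}{2} - 1\right) 17 = -84 + \left(2 - 1\right) 17 = -84 + 1 \cdot 17 = -84 + 17 = -67$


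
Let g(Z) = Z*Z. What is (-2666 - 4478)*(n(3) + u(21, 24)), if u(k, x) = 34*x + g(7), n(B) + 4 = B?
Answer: -6172416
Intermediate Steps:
g(Z) = Z**2
n(B) = -4 + B
u(k, x) = 49 + 34*x (u(k, x) = 34*x + 7**2 = 34*x + 49 = 49 + 34*x)
(-2666 - 4478)*(n(3) + u(21, 24)) = (-2666 - 4478)*((-4 + 3) + (49 + 34*24)) = -7144*(-1 + (49 + 816)) = -7144*(-1 + 865) = -7144*864 = -6172416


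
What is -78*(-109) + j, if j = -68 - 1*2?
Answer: 8432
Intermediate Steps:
j = -70 (j = -68 - 2 = -70)
-78*(-109) + j = -78*(-109) - 70 = 8502 - 70 = 8432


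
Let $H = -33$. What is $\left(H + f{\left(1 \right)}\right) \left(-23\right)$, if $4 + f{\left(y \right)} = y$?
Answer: $828$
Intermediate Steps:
$f{\left(y \right)} = -4 + y$
$\left(H + f{\left(1 \right)}\right) \left(-23\right) = \left(-33 + \left(-4 + 1\right)\right) \left(-23\right) = \left(-33 - 3\right) \left(-23\right) = \left(-36\right) \left(-23\right) = 828$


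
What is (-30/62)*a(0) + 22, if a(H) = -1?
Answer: 697/31 ≈ 22.484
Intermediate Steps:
(-30/62)*a(0) + 22 = -30/62*(-1) + 22 = -30*1/62*(-1) + 22 = -15/31*(-1) + 22 = 15/31 + 22 = 697/31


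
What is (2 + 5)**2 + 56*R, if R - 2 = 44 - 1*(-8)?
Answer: 3073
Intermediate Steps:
R = 54 (R = 2 + (44 - 1*(-8)) = 2 + (44 + 8) = 2 + 52 = 54)
(2 + 5)**2 + 56*R = (2 + 5)**2 + 56*54 = 7**2 + 3024 = 49 + 3024 = 3073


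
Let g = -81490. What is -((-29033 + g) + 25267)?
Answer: 85256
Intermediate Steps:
-((-29033 + g) + 25267) = -((-29033 - 81490) + 25267) = -(-110523 + 25267) = -1*(-85256) = 85256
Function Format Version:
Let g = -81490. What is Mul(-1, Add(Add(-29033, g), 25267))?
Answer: 85256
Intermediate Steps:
Mul(-1, Add(Add(-29033, g), 25267)) = Mul(-1, Add(Add(-29033, -81490), 25267)) = Mul(-1, Add(-110523, 25267)) = Mul(-1, -85256) = 85256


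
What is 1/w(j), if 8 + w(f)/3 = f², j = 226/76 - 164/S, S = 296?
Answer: -494209/3180813 ≈ -0.15537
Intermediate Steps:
j = 1701/703 (j = 226/76 - 164/296 = 226*(1/76) - 164*1/296 = 113/38 - 41/74 = 1701/703 ≈ 2.4196)
w(f) = -24 + 3*f²
1/w(j) = 1/(-24 + 3*(1701/703)²) = 1/(-24 + 3*(2893401/494209)) = 1/(-24 + 8680203/494209) = 1/(-3180813/494209) = -494209/3180813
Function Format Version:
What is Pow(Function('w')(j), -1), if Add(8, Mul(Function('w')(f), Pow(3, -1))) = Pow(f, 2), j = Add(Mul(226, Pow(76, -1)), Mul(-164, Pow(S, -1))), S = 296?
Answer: Rational(-494209, 3180813) ≈ -0.15537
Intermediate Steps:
j = Rational(1701, 703) (j = Add(Mul(226, Pow(76, -1)), Mul(-164, Pow(296, -1))) = Add(Mul(226, Rational(1, 76)), Mul(-164, Rational(1, 296))) = Add(Rational(113, 38), Rational(-41, 74)) = Rational(1701, 703) ≈ 2.4196)
Function('w')(f) = Add(-24, Mul(3, Pow(f, 2)))
Pow(Function('w')(j), -1) = Pow(Add(-24, Mul(3, Pow(Rational(1701, 703), 2))), -1) = Pow(Add(-24, Mul(3, Rational(2893401, 494209))), -1) = Pow(Add(-24, Rational(8680203, 494209)), -1) = Pow(Rational(-3180813, 494209), -1) = Rational(-494209, 3180813)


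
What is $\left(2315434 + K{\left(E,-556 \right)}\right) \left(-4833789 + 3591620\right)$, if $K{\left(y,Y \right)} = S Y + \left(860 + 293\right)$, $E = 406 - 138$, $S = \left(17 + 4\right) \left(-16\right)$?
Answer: $-3109649601107$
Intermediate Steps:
$S = -336$ ($S = 21 \left(-16\right) = -336$)
$E = 268$
$K{\left(y,Y \right)} = 1153 - 336 Y$ ($K{\left(y,Y \right)} = - 336 Y + \left(860 + 293\right) = - 336 Y + 1153 = 1153 - 336 Y$)
$\left(2315434 + K{\left(E,-556 \right)}\right) \left(-4833789 + 3591620\right) = \left(2315434 + \left(1153 - -186816\right)\right) \left(-4833789 + 3591620\right) = \left(2315434 + \left(1153 + 186816\right)\right) \left(-1242169\right) = \left(2315434 + 187969\right) \left(-1242169\right) = 2503403 \left(-1242169\right) = -3109649601107$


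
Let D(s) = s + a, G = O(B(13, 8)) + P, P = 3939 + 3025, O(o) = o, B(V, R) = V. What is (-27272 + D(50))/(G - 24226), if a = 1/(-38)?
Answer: 1034437/655462 ≈ 1.5782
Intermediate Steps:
a = -1/38 ≈ -0.026316
P = 6964
G = 6977 (G = 13 + 6964 = 6977)
D(s) = -1/38 + s (D(s) = s - 1/38 = -1/38 + s)
(-27272 + D(50))/(G - 24226) = (-27272 + (-1/38 + 50))/(6977 - 24226) = (-27272 + 1899/38)/(-17249) = -1034437/38*(-1/17249) = 1034437/655462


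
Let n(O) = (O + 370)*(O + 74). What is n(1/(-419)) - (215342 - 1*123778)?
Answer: -11268393259/175561 ≈ -64185.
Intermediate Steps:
n(O) = (74 + O)*(370 + O) (n(O) = (370 + O)*(74 + O) = (74 + O)*(370 + O))
n(1/(-419)) - (215342 - 1*123778) = (27380 + (1/(-419))² + 444/(-419)) - (215342 - 1*123778) = (27380 + (-1/419)² + 444*(-1/419)) - (215342 - 123778) = (27380 + 1/175561 - 444/419) - 1*91564 = 4806674145/175561 - 91564 = -11268393259/175561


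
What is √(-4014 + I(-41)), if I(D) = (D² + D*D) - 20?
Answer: 4*I*√42 ≈ 25.923*I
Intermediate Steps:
I(D) = -20 + 2*D² (I(D) = (D² + D²) - 20 = 2*D² - 20 = -20 + 2*D²)
√(-4014 + I(-41)) = √(-4014 + (-20 + 2*(-41)²)) = √(-4014 + (-20 + 2*1681)) = √(-4014 + (-20 + 3362)) = √(-4014 + 3342) = √(-672) = 4*I*√42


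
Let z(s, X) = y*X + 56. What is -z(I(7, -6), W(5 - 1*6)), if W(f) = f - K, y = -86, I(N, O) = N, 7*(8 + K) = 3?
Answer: 3564/7 ≈ 509.14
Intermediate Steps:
K = -53/7 (K = -8 + (⅐)*3 = -8 + 3/7 = -53/7 ≈ -7.5714)
W(f) = 53/7 + f (W(f) = f - 1*(-53/7) = f + 53/7 = 53/7 + f)
z(s, X) = 56 - 86*X (z(s, X) = -86*X + 56 = 56 - 86*X)
-z(I(7, -6), W(5 - 1*6)) = -(56 - 86*(53/7 + (5 - 1*6))) = -(56 - 86*(53/7 + (5 - 6))) = -(56 - 86*(53/7 - 1)) = -(56 - 86*46/7) = -(56 - 3956/7) = -1*(-3564/7) = 3564/7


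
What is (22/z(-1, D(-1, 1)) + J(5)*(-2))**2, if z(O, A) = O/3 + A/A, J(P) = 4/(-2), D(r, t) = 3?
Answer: 1369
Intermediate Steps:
J(P) = -2 (J(P) = 4*(-1/2) = -2)
z(O, A) = 1 + O/3 (z(O, A) = O*(1/3) + 1 = O/3 + 1 = 1 + O/3)
(22/z(-1, D(-1, 1)) + J(5)*(-2))**2 = (22/(1 + (1/3)*(-1)) - 2*(-2))**2 = (22/(1 - 1/3) + 4)**2 = (22/(2/3) + 4)**2 = (22*(3/2) + 4)**2 = (33 + 4)**2 = 37**2 = 1369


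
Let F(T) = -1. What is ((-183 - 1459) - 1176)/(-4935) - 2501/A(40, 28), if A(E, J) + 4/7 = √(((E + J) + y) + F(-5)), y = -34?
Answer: -341076562/7900935 - 122549*√33/1601 ≈ -482.89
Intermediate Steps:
A(E, J) = -4/7 + √(-35 + E + J) (A(E, J) = -4/7 + √(((E + J) - 34) - 1) = -4/7 + √((-34 + E + J) - 1) = -4/7 + √(-35 + E + J))
((-183 - 1459) - 1176)/(-4935) - 2501/A(40, 28) = ((-183 - 1459) - 1176)/(-4935) - 2501/(-4/7 + √(-35 + 40 + 28)) = (-1642 - 1176)*(-1/4935) - 2501/(-4/7 + √33) = -2818*(-1/4935) - 2501/(-4/7 + √33) = 2818/4935 - 2501/(-4/7 + √33)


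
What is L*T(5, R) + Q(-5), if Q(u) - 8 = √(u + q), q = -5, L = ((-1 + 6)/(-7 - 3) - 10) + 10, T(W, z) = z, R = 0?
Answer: 8 + I*√10 ≈ 8.0 + 3.1623*I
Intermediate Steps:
L = -½ (L = (5/(-10) - 10) + 10 = (5*(-⅒) - 10) + 10 = (-½ - 10) + 10 = -21/2 + 10 = -½ ≈ -0.50000)
Q(u) = 8 + √(-5 + u) (Q(u) = 8 + √(u - 5) = 8 + √(-5 + u))
L*T(5, R) + Q(-5) = -½*0 + (8 + √(-5 - 5)) = 0 + (8 + √(-10)) = 0 + (8 + I*√10) = 8 + I*√10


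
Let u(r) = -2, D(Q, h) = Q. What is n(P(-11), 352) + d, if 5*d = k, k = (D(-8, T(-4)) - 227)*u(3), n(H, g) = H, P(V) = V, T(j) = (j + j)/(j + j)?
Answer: 83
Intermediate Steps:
T(j) = 1 (T(j) = (2*j)/((2*j)) = (2*j)*(1/(2*j)) = 1)
k = 470 (k = (-8 - 227)*(-2) = -235*(-2) = 470)
d = 94 (d = (1/5)*470 = 94)
n(P(-11), 352) + d = -11 + 94 = 83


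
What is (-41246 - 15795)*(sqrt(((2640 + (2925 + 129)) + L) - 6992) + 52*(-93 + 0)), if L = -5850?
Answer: 275850276 - 114082*I*sqrt(1787) ≈ 2.7585e+8 - 4.8226e+6*I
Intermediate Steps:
(-41246 - 15795)*(sqrt(((2640 + (2925 + 129)) + L) - 6992) + 52*(-93 + 0)) = (-41246 - 15795)*(sqrt(((2640 + (2925 + 129)) - 5850) - 6992) + 52*(-93 + 0)) = -57041*(sqrt(((2640 + 3054) - 5850) - 6992) + 52*(-93)) = -57041*(sqrt((5694 - 5850) - 6992) - 4836) = -57041*(sqrt(-156 - 6992) - 4836) = -57041*(sqrt(-7148) - 4836) = -57041*(2*I*sqrt(1787) - 4836) = -57041*(-4836 + 2*I*sqrt(1787)) = 275850276 - 114082*I*sqrt(1787)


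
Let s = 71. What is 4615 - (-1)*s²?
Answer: 9656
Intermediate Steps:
4615 - (-1)*s² = 4615 - (-1)*71² = 4615 - (-1)*5041 = 4615 - 1*(-5041) = 4615 + 5041 = 9656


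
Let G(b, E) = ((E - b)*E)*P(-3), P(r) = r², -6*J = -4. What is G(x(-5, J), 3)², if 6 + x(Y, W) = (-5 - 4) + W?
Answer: 219024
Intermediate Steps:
J = ⅔ (J = -⅙*(-4) = ⅔ ≈ 0.66667)
x(Y, W) = -15 + W (x(Y, W) = -6 + ((-5 - 4) + W) = -6 + (-9 + W) = -15 + W)
G(b, E) = 9*E*(E - b) (G(b, E) = ((E - b)*E)*(-3)² = (E*(E - b))*9 = 9*E*(E - b))
G(x(-5, J), 3)² = (9*3*(3 - (-15 + ⅔)))² = (9*3*(3 - 1*(-43/3)))² = (9*3*(3 + 43/3))² = (9*3*(52/3))² = 468² = 219024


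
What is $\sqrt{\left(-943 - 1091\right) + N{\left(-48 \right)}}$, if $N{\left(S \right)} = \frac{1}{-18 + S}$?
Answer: $\frac{i \sqrt{8860170}}{66} \approx 45.1 i$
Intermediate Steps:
$\sqrt{\left(-943 - 1091\right) + N{\left(-48 \right)}} = \sqrt{\left(-943 - 1091\right) + \frac{1}{-18 - 48}} = \sqrt{\left(-943 - 1091\right) + \frac{1}{-66}} = \sqrt{-2034 - \frac{1}{66}} = \sqrt{- \frac{134245}{66}} = \frac{i \sqrt{8860170}}{66}$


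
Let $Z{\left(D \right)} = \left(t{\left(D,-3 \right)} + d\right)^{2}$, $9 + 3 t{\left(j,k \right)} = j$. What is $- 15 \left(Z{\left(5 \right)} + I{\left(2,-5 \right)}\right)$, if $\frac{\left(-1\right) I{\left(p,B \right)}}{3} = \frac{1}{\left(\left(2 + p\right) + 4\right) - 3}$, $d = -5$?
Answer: $- \frac{1778}{3} \approx -592.67$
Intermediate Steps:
$t{\left(j,k \right)} = -3 + \frac{j}{3}$
$I{\left(p,B \right)} = - \frac{3}{3 + p}$ ($I{\left(p,B \right)} = - \frac{3}{\left(\left(2 + p\right) + 4\right) - 3} = - \frac{3}{\left(6 + p\right) - 3} = - \frac{3}{3 + p}$)
$Z{\left(D \right)} = \left(-8 + \frac{D}{3}\right)^{2}$ ($Z{\left(D \right)} = \left(\left(-3 + \frac{D}{3}\right) - 5\right)^{2} = \left(-8 + \frac{D}{3}\right)^{2}$)
$- 15 \left(Z{\left(5 \right)} + I{\left(2,-5 \right)}\right) = - 15 \left(\frac{\left(-24 + 5\right)^{2}}{9} - \frac{3}{3 + 2}\right) = - 15 \left(\frac{\left(-19\right)^{2}}{9} - \frac{3}{5}\right) = - 15 \left(\frac{1}{9} \cdot 361 - \frac{3}{5}\right) = - 15 \left(\frac{361}{9} - \frac{3}{5}\right) = \left(-15\right) \frac{1778}{45} = - \frac{1778}{3}$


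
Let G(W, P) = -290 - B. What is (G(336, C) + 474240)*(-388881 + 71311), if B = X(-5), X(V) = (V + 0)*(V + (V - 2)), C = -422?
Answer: -150493247300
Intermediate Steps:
X(V) = V*(-2 + 2*V) (X(V) = V*(V + (-2 + V)) = V*(-2 + 2*V))
B = 60 (B = 2*(-5)*(-1 - 5) = 2*(-5)*(-6) = 60)
G(W, P) = -350 (G(W, P) = -290 - 1*60 = -290 - 60 = -350)
(G(336, C) + 474240)*(-388881 + 71311) = (-350 + 474240)*(-388881 + 71311) = 473890*(-317570) = -150493247300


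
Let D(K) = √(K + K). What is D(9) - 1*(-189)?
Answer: 189 + 3*√2 ≈ 193.24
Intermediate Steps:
D(K) = √2*√K (D(K) = √(2*K) = √2*√K)
D(9) - 1*(-189) = √2*√9 - 1*(-189) = √2*3 + 189 = 3*√2 + 189 = 189 + 3*√2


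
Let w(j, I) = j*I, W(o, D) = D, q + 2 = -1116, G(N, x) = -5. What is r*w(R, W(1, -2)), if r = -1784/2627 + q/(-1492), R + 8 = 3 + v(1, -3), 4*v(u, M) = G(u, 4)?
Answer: 3440725/3919484 ≈ 0.87785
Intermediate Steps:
v(u, M) = -5/4 (v(u, M) = (1/4)*(-5) = -5/4)
q = -1118 (q = -2 - 1116 = -1118)
R = -25/4 (R = -8 + (3 - 5/4) = -8 + 7/4 = -25/4 ≈ -6.2500)
r = 137629/1959742 (r = -1784/2627 - 1118/(-1492) = -1784*1/2627 - 1118*(-1/1492) = -1784/2627 + 559/746 = 137629/1959742 ≈ 0.070228)
w(j, I) = I*j
r*w(R, W(1, -2)) = 137629*(-2*(-25/4))/1959742 = (137629/1959742)*(25/2) = 3440725/3919484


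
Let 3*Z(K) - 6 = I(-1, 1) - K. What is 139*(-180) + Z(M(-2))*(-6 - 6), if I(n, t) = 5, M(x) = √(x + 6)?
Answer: -25056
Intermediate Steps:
M(x) = √(6 + x)
Z(K) = 11/3 - K/3 (Z(K) = 2 + (5 - K)/3 = 2 + (5/3 - K/3) = 11/3 - K/3)
139*(-180) + Z(M(-2))*(-6 - 6) = 139*(-180) + (11/3 - √(6 - 2)/3)*(-6 - 6) = -25020 + (11/3 - √4/3)*(-12) = -25020 + (11/3 - ⅓*2)*(-12) = -25020 + (11/3 - ⅔)*(-12) = -25020 + 3*(-12) = -25020 - 36 = -25056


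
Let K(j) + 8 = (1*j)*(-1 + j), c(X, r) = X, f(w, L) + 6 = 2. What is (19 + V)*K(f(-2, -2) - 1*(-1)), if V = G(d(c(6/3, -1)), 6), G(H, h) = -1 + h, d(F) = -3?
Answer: 96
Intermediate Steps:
f(w, L) = -4 (f(w, L) = -6 + 2 = -4)
V = 5 (V = -1 + 6 = 5)
K(j) = -8 + j*(-1 + j) (K(j) = -8 + (1*j)*(-1 + j) = -8 + j*(-1 + j))
(19 + V)*K(f(-2, -2) - 1*(-1)) = (19 + 5)*(-8 + (-4 - 1*(-1))**2 - (-4 - 1*(-1))) = 24*(-8 + (-4 + 1)**2 - (-4 + 1)) = 24*(-8 + (-3)**2 - 1*(-3)) = 24*(-8 + 9 + 3) = 24*4 = 96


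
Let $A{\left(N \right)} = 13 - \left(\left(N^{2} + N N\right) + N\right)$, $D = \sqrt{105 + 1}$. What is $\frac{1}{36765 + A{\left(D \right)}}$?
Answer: $\frac{18283}{668536125} + \frac{\sqrt{106}}{1337072250} \approx 2.7356 \cdot 10^{-5}$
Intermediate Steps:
$D = \sqrt{106} \approx 10.296$
$A{\left(N \right)} = 13 - N - 2 N^{2}$ ($A{\left(N \right)} = 13 - \left(\left(N^{2} + N^{2}\right) + N\right) = 13 - \left(2 N^{2} + N\right) = 13 - \left(N + 2 N^{2}\right) = 13 - N - 2 N^{2}$)
$\frac{1}{36765 + A{\left(D \right)}} = \frac{1}{36765 - \left(-13 + 212 + \sqrt{106}\right)} = \frac{1}{36765 - \left(199 + \sqrt{106}\right)} = \frac{1}{36566 - \sqrt{106}}$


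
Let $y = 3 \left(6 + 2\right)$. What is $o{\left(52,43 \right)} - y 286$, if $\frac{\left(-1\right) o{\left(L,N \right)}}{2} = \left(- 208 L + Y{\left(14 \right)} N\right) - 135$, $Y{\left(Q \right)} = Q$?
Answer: $13834$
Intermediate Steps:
$y = 24$ ($y = 3 \cdot 8 = 24$)
$o{\left(L,N \right)} = 270 - 28 N + 416 L$ ($o{\left(L,N \right)} = - 2 \left(\left(- 208 L + 14 N\right) - 135\right) = - 2 \left(-135 - 208 L + 14 N\right) = 270 - 28 N + 416 L$)
$o{\left(52,43 \right)} - y 286 = \left(270 - 1204 + 416 \cdot 52\right) - 24 \cdot 286 = \left(270 - 1204 + 21632\right) - 6864 = 20698 - 6864 = 13834$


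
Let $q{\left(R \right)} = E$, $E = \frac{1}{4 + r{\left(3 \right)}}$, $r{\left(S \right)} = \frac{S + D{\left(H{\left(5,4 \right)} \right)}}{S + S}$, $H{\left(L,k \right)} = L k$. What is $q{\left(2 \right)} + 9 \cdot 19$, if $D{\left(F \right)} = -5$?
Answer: $\frac{1884}{11} \approx 171.27$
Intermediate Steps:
$r{\left(S \right)} = \frac{-5 + S}{2 S}$ ($r{\left(S \right)} = \frac{S - 5}{S + S} = \frac{-5 + S}{2 S}$)
$E = \frac{3}{11}$ ($E = \frac{1}{4 + \frac{-5 + 3}{2 \cdot 3}} = \frac{1}{4 + \frac{1}{2} \cdot \frac{1}{3} \left(-2\right)} = \frac{1}{4 - \frac{1}{3}} = \frac{1}{\frac{11}{3}} = \frac{3}{11} \approx 0.27273$)
$q{\left(R \right)} = \frac{3}{11}$
$q{\left(2 \right)} + 9 \cdot 19 = \frac{3}{11} + 9 \cdot 19 = \frac{3}{11} + 171 = \frac{1884}{11}$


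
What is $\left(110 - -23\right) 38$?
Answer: $5054$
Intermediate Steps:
$\left(110 - -23\right) 38 = \left(110 + 23\right) 38 = 133 \cdot 38 = 5054$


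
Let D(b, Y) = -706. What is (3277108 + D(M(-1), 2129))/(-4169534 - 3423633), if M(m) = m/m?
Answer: -3276402/7593167 ≈ -0.43149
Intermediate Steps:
M(m) = 1
(3277108 + D(M(-1), 2129))/(-4169534 - 3423633) = (3277108 - 706)/(-4169534 - 3423633) = 3276402/(-7593167) = 3276402*(-1/7593167) = -3276402/7593167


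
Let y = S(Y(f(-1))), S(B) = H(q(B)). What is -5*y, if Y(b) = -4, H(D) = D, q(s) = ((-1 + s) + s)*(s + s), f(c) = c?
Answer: -360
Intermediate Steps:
q(s) = 2*s*(-1 + 2*s) (q(s) = (-1 + 2*s)*(2*s) = 2*s*(-1 + 2*s))
S(B) = 2*B*(-1 + 2*B)
y = 72 (y = 2*(-4)*(-1 + 2*(-4)) = 2*(-4)*(-1 - 8) = 2*(-4)*(-9) = 72)
-5*y = -5*72 = -360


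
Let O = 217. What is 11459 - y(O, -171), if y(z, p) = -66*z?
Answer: 25781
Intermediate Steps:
11459 - y(O, -171) = 11459 - (-66)*217 = 11459 - 1*(-14322) = 11459 + 14322 = 25781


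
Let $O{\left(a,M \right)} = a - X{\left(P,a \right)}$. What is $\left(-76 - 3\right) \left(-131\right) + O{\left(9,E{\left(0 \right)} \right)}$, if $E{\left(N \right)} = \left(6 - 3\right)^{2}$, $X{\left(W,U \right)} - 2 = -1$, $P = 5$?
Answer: $10357$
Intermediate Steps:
$X{\left(W,U \right)} = 1$ ($X{\left(W,U \right)} = 2 - 1 = 1$)
$E{\left(N \right)} = 9$ ($E{\left(N \right)} = 3^{2} = 9$)
$O{\left(a,M \right)} = -1 + a$ ($O{\left(a,M \right)} = a - 1 = -1 + a$)
$\left(-76 - 3\right) \left(-131\right) + O{\left(9,E{\left(0 \right)} \right)} = \left(-76 - 3\right) \left(-131\right) + \left(-1 + 9\right) = \left(-76 - 3\right) \left(-131\right) + 8 = \left(-79\right) \left(-131\right) + 8 = 10349 + 8 = 10357$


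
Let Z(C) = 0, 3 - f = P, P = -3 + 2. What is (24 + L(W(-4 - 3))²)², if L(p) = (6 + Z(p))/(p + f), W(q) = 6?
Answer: 370881/625 ≈ 593.41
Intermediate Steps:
P = -1
f = 4 (f = 3 - 1*(-1) = 3 + 1 = 4)
L(p) = 6/(4 + p) (L(p) = (6 + 0)/(p + 4) = 6/(4 + p))
(24 + L(W(-4 - 3))²)² = (24 + (6/(4 + 6))²)² = (24 + (6/10)²)² = (24 + (6*(⅒))²)² = (24 + (⅗)²)² = (24 + 9/25)² = (609/25)² = 370881/625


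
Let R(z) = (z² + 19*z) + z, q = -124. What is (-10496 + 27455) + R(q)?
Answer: 29855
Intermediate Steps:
R(z) = z² + 20*z
(-10496 + 27455) + R(q) = (-10496 + 27455) - 124*(20 - 124) = 16959 - 124*(-104) = 16959 + 12896 = 29855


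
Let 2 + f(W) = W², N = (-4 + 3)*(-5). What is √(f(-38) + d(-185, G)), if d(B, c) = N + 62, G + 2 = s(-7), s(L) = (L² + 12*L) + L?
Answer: √1509 ≈ 38.846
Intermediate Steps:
N = 5 (N = -1*(-5) = 5)
f(W) = -2 + W²
s(L) = L² + 13*L
G = -44 (G = -2 - 7*(13 - 7) = -2 - 7*6 = -2 - 42 = -44)
d(B, c) = 67 (d(B, c) = 5 + 62 = 67)
√(f(-38) + d(-185, G)) = √((-2 + (-38)²) + 67) = √((-2 + 1444) + 67) = √(1442 + 67) = √1509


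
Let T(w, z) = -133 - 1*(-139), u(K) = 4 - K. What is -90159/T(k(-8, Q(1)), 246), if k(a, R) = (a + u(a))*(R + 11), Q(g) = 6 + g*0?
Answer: -30053/2 ≈ -15027.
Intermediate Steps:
Q(g) = 6 (Q(g) = 6 + 0 = 6)
k(a, R) = 44 + 4*R (k(a, R) = (a + (4 - a))*(R + 11) = 4*(11 + R) = 44 + 4*R)
T(w, z) = 6 (T(w, z) = -133 + 139 = 6)
-90159/T(k(-8, Q(1)), 246) = -90159/6 = -90159*⅙ = -30053/2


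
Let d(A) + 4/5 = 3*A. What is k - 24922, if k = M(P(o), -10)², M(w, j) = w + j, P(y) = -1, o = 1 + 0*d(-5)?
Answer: -24801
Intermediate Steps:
d(A) = -⅘ + 3*A
o = 1 (o = 1 + 0*(-⅘ + 3*(-5)) = 1 + 0*(-⅘ - 15) = 1 + 0*(-79/5) = 1 + 0 = 1)
M(w, j) = j + w
k = 121 (k = (-10 - 1)² = (-11)² = 121)
k - 24922 = 121 - 24922 = -24801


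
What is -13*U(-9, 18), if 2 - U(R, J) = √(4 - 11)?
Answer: -26 + 13*I*√7 ≈ -26.0 + 34.395*I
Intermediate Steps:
U(R, J) = 2 - I*√7 (U(R, J) = 2 - √(4 - 11) = 2 - √(-7) = 2 - I*√7)
-13*U(-9, 18) = -13*(2 - I*√7) = -26 + 13*I*√7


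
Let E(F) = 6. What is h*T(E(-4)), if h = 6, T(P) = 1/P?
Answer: 1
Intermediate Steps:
h*T(E(-4)) = 6/6 = 6*(⅙) = 1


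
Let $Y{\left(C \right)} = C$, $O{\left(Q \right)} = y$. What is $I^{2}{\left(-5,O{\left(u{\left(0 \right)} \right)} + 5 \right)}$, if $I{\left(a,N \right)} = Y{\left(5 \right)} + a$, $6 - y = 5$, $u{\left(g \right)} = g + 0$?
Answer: $0$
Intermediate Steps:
$u{\left(g \right)} = g$
$y = 1$ ($y = 6 - 5 = 1$)
$O{\left(Q \right)} = 1$
$I{\left(a,N \right)} = 5 + a$
$I^{2}{\left(-5,O{\left(u{\left(0 \right)} \right)} + 5 \right)} = \left(5 - 5\right)^{2} = 0^{2} = 0$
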